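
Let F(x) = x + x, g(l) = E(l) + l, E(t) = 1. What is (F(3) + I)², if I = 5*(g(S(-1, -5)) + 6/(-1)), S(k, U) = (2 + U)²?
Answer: 676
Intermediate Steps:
g(l) = 1 + l
F(x) = 2*x
I = 20 (I = 5*((1 + (2 - 5)²) + 6/(-1)) = 5*((1 + (-3)²) + 6*(-1)) = 5*((1 + 9) - 6) = 5*(10 - 6) = 5*4 = 20)
(F(3) + I)² = (2*3 + 20)² = (6 + 20)² = 26² = 676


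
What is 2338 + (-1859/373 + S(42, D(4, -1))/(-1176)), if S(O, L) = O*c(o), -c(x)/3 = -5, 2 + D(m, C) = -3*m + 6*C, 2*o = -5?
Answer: 24360425/10444 ≈ 2332.5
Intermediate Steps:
o = -5/2 (o = (½)*(-5) = -5/2 ≈ -2.5000)
D(m, C) = -2 - 3*m + 6*C (D(m, C) = -2 + (-3*m + 6*C) = -2 - 3*m + 6*C)
c(x) = 15 (c(x) = -3*(-5) = 15)
S(O, L) = 15*O (S(O, L) = O*15 = 15*O)
2338 + (-1859/373 + S(42, D(4, -1))/(-1176)) = 2338 + (-1859/373 + (15*42)/(-1176)) = 2338 + (-1859*1/373 + 630*(-1/1176)) = 2338 + (-1859/373 - 15/28) = 2338 - 57647/10444 = 24360425/10444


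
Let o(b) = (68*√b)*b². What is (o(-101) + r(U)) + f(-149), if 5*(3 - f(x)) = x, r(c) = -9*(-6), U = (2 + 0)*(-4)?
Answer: 434/5 + 693668*I*√101 ≈ 86.8 + 6.9713e+6*I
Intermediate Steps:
U = -8 (U = 2*(-4) = -8)
r(c) = 54
o(b) = 68*b^(5/2)
f(x) = 3 - x/5
(o(-101) + r(U)) + f(-149) = (68*(-101)^(5/2) + 54) + (3 - ⅕*(-149)) = (68*(10201*I*√101) + 54) + (3 + 149/5) = (693668*I*√101 + 54) + 164/5 = (54 + 693668*I*√101) + 164/5 = 434/5 + 693668*I*√101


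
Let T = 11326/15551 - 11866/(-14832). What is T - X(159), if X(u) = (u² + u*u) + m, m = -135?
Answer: -5815378836533/115326216 ≈ -50426.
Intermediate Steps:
X(u) = -135 + 2*u² (X(u) = (u² + u*u) - 135 = (u² + u²) - 135 = 2*u² - 135 = -135 + 2*u²)
T = 176257699/115326216 (T = 11326*(1/15551) - 11866*(-1/14832) = 11326/15551 + 5933/7416 = 176257699/115326216 ≈ 1.5283)
T - X(159) = 176257699/115326216 - (-135 + 2*159²) = 176257699/115326216 - (-135 + 2*25281) = 176257699/115326216 - (-135 + 50562) = 176257699/115326216 - 1*50427 = 176257699/115326216 - 50427 = -5815378836533/115326216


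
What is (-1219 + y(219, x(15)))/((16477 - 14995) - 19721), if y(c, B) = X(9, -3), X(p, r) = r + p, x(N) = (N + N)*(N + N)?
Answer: 1213/18239 ≈ 0.066506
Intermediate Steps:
x(N) = 4*N² (x(N) = (2*N)*(2*N) = 4*N²)
X(p, r) = p + r
y(c, B) = 6 (y(c, B) = 9 - 3 = 6)
(-1219 + y(219, x(15)))/((16477 - 14995) - 19721) = (-1219 + 6)/((16477 - 14995) - 19721) = -1213/(1482 - 19721) = -1213/(-18239) = -1213*(-1/18239) = 1213/18239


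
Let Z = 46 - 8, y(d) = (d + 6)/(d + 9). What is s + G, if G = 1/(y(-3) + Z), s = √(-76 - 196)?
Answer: 2/77 + 4*I*√17 ≈ 0.025974 + 16.492*I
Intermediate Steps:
y(d) = (6 + d)/(9 + d)
s = 4*I*√17 (s = √(-272) = 4*I*√17 ≈ 16.492*I)
Z = 38
G = 2/77 (G = 1/((6 - 3)/(9 - 3) + 38) = 1/(3/6 + 38) = 1/((⅙)*3 + 38) = 1/(½ + 38) = 1/(77/2) = 2/77 ≈ 0.025974)
s + G = 4*I*√17 + 2/77 = 2/77 + 4*I*√17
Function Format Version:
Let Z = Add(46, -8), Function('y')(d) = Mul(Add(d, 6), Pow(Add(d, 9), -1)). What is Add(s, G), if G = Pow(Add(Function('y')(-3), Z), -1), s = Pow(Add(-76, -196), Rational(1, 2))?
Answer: Add(Rational(2, 77), Mul(4, I, Pow(17, Rational(1, 2)))) ≈ Add(0.025974, Mul(16.492, I))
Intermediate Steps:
Function('y')(d) = Mul(Pow(Add(9, d), -1), Add(6, d)) (Function('y')(d) = Mul(Add(6, d), Pow(Add(9, d), -1)) = Mul(Pow(Add(9, d), -1), Add(6, d)))
s = Mul(4, I, Pow(17, Rational(1, 2))) (s = Pow(-272, Rational(1, 2)) = Mul(4, I, Pow(17, Rational(1, 2))) ≈ Mul(16.492, I))
Z = 38
G = Rational(2, 77) (G = Pow(Add(Mul(Pow(Add(9, -3), -1), Add(6, -3)), 38), -1) = Pow(Add(Mul(Pow(6, -1), 3), 38), -1) = Pow(Add(Mul(Rational(1, 6), 3), 38), -1) = Pow(Add(Rational(1, 2), 38), -1) = Pow(Rational(77, 2), -1) = Rational(2, 77) ≈ 0.025974)
Add(s, G) = Add(Mul(4, I, Pow(17, Rational(1, 2))), Rational(2, 77)) = Add(Rational(2, 77), Mul(4, I, Pow(17, Rational(1, 2))))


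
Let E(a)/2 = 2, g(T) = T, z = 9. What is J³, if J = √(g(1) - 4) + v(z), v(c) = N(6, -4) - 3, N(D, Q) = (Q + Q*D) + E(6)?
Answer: -19440 + 2184*I*√3 ≈ -19440.0 + 3782.8*I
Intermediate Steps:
E(a) = 4 (E(a) = 2*2 = 4)
N(D, Q) = 4 + Q + D*Q (N(D, Q) = (Q + Q*D) + 4 = (Q + D*Q) + 4 = 4 + Q + D*Q)
v(c) = -27 (v(c) = (4 - 4 + 6*(-4)) - 3 = (4 - 4 - 24) - 3 = -24 - 3 = -27)
J = -27 + I*√3 (J = √(1 - 4) - 27 = √(-3) - 27 = I*√3 - 27 = -27 + I*√3 ≈ -27.0 + 1.732*I)
J³ = (-27 + I*√3)³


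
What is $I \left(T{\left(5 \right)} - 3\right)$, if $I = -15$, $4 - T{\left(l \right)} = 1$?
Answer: $0$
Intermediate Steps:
$T{\left(l \right)} = 3$ ($T{\left(l \right)} = 4 - 1 = 3$)
$I \left(T{\left(5 \right)} - 3\right) = - 15 \left(3 - 3\right) = \left(-15\right) 0 = 0$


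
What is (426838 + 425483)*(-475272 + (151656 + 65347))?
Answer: -220128092349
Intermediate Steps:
(426838 + 425483)*(-475272 + (151656 + 65347)) = 852321*(-475272 + 217003) = 852321*(-258269) = -220128092349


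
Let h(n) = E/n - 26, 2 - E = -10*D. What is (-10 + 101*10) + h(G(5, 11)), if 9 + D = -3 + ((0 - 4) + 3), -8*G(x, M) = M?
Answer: 11738/11 ≈ 1067.1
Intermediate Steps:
G(x, M) = -M/8
D = -13 (D = -9 + (-3 + ((0 - 4) + 3)) = -9 + (-3 + (-4 + 3)) = -9 + (-3 - 1) = -9 - 4 = -13)
E = -128 (E = 2 - (-10)*(-13) = 2 - 1*130 = 2 - 130 = -128)
h(n) = -26 - 128/n (h(n) = -128/n - 26 = -26 - 128/n)
(-10 + 101*10) + h(G(5, 11)) = (-10 + 101*10) + (-26 - 128/((-1/8*11))) = (-10 + 1010) + (-26 - 128/(-11/8)) = 1000 + (-26 - 128*(-8/11)) = 1000 + (-26 + 1024/11) = 1000 + 738/11 = 11738/11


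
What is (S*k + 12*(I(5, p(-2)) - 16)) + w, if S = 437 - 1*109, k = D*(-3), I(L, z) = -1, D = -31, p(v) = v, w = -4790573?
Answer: -4760273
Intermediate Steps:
k = 93 (k = -31*(-3) = 93)
S = 328 (S = 437 - 109 = 328)
(S*k + 12*(I(5, p(-2)) - 16)) + w = (328*93 + 12*(-1 - 16)) - 4790573 = (30504 + 12*(-17)) - 4790573 = (30504 - 204) - 4790573 = 30300 - 4790573 = -4760273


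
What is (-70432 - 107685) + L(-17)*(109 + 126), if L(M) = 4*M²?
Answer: 93543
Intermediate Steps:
(-70432 - 107685) + L(-17)*(109 + 126) = (-70432 - 107685) + (4*(-17)²)*(109 + 126) = -178117 + (4*289)*235 = -178117 + 1156*235 = -178117 + 271660 = 93543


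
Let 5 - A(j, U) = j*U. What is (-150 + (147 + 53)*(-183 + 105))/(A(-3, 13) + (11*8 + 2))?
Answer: -7875/67 ≈ -117.54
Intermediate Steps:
A(j, U) = 5 - U*j (A(j, U) = 5 - j*U = 5 - U*j)
(-150 + (147 + 53)*(-183 + 105))/(A(-3, 13) + (11*8 + 2)) = (-150 + (147 + 53)*(-183 + 105))/((5 - 1*13*(-3)) + (11*8 + 2)) = (-150 + 200*(-78))/((5 + 39) + (88 + 2)) = (-150 - 15600)/(44 + 90) = -15750/134 = -15750*1/134 = -7875/67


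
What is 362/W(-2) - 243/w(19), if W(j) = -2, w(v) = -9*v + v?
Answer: -27269/152 ≈ -179.40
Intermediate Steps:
w(v) = -8*v
362/W(-2) - 243/w(19) = 362/(-2) - 243/((-8*19)) = 362*(-½) - 243/(-152) = -181 - 243*(-1/152) = -181 + 243/152 = -27269/152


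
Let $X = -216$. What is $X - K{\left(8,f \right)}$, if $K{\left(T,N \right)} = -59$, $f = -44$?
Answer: $-157$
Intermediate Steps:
$X - K{\left(8,f \right)} = -216 - -59 = -216 + 59 = -157$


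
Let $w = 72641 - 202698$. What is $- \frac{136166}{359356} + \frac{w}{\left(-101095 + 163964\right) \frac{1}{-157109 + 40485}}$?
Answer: $\frac{2725309860772977}{11296176182} \approx 2.4126 \cdot 10^{5}$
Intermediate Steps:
$w = -130057$
$- \frac{136166}{359356} + \frac{w}{\left(-101095 + 163964\right) \frac{1}{-157109 + 40485}} = - \frac{136166}{359356} - \frac{130057}{\left(-101095 + 163964\right) \frac{1}{-157109 + 40485}} = \left(-136166\right) \frac{1}{359356} - \frac{130057}{62869 \frac{1}{-116624}} = - \frac{68083}{179678} - \frac{130057}{62869 \left(- \frac{1}{116624}\right)} = - \frac{68083}{179678} - \frac{130057}{- \frac{62869}{116624}} = - \frac{68083}{179678} - - \frac{15167767568}{62869} = - \frac{68083}{179678} + \frac{15167767568}{62869} = \frac{2725309860772977}{11296176182}$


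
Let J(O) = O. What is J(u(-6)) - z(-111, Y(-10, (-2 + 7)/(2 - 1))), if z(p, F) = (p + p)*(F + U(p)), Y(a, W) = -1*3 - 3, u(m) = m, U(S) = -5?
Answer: -2448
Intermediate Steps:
Y(a, W) = -6 (Y(a, W) = -3 - 3 = -6)
z(p, F) = 2*p*(-5 + F) (z(p, F) = (p + p)*(F - 5) = (2*p)*(-5 + F) = 2*p*(-5 + F))
J(u(-6)) - z(-111, Y(-10, (-2 + 7)/(2 - 1))) = -6 - 2*(-111)*(-5 - 6) = -6 - 2*(-111)*(-11) = -6 - 1*2442 = -6 - 2442 = -2448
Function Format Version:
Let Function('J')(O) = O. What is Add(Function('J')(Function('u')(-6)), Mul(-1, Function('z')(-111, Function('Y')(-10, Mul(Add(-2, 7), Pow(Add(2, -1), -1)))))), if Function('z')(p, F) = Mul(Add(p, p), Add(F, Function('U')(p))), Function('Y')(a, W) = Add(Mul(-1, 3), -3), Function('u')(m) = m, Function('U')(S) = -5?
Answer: -2448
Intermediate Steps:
Function('Y')(a, W) = -6 (Function('Y')(a, W) = Add(-3, -3) = -6)
Function('z')(p, F) = Mul(2, p, Add(-5, F)) (Function('z')(p, F) = Mul(Add(p, p), Add(F, -5)) = Mul(Mul(2, p), Add(-5, F)) = Mul(2, p, Add(-5, F)))
Add(Function('J')(Function('u')(-6)), Mul(-1, Function('z')(-111, Function('Y')(-10, Mul(Add(-2, 7), Pow(Add(2, -1), -1)))))) = Add(-6, Mul(-1, Mul(2, -111, Add(-5, -6)))) = Add(-6, Mul(-1, Mul(2, -111, -11))) = Add(-6, Mul(-1, 2442)) = Add(-6, -2442) = -2448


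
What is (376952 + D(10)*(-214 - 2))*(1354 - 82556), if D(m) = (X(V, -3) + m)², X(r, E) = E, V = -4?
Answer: -29749814336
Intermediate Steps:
D(m) = (-3 + m)²
(376952 + D(10)*(-214 - 2))*(1354 - 82556) = (376952 + (-3 + 10)²*(-214 - 2))*(1354 - 82556) = (376952 + 7²*(-216))*(-81202) = (376952 + 49*(-216))*(-81202) = (376952 - 10584)*(-81202) = 366368*(-81202) = -29749814336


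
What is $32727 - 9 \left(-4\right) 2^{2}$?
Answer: $32871$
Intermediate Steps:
$32727 - 9 \left(-4\right) 2^{2} = 32727 - \left(-36\right) 4 = 32727 - -144 = 32727 + 144 = 32871$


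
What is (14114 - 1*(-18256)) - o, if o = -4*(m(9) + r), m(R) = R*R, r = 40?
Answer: 32854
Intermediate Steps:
m(R) = R²
o = -484 (o = -4*(9² + 40) = -4*(81 + 40) = -4*121 = -484)
(14114 - 1*(-18256)) - o = (14114 - 1*(-18256)) - 1*(-484) = (14114 + 18256) + 484 = 32370 + 484 = 32854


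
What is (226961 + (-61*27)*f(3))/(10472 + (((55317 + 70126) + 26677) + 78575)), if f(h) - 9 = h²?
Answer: 10385/12693 ≈ 0.81817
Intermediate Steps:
f(h) = 9 + h²
(226961 + (-61*27)*f(3))/(10472 + (((55317 + 70126) + 26677) + 78575)) = (226961 + (-61*27)*(9 + 3²))/(10472 + (((55317 + 70126) + 26677) + 78575)) = (226961 - 1647*(9 + 9))/(10472 + ((125443 + 26677) + 78575)) = (226961 - 1647*18)/(10472 + (152120 + 78575)) = (226961 - 29646)/(10472 + 230695) = 197315/241167 = 197315*(1/241167) = 10385/12693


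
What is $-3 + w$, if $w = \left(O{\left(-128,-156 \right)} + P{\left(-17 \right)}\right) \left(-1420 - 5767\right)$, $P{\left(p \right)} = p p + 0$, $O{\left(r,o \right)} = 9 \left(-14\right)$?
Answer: $-1171484$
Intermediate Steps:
$O{\left(r,o \right)} = -126$
$P{\left(p \right)} = p^{2}$ ($P{\left(p \right)} = p^{2} + 0 = p^{2}$)
$w = -1171481$ ($w = \left(-126 + \left(-17\right)^{2}\right) \left(-1420 - 5767\right) = \left(-126 + 289\right) \left(-7187\right) = 163 \left(-7187\right) = -1171481$)
$-3 + w = -3 - 1171481 = -1171484$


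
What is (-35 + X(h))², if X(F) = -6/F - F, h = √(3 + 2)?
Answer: 6246/5 + 154*√5 ≈ 1593.6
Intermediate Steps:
h = √5 ≈ 2.2361
X(F) = -F - 6/F
(-35 + X(h))² = (-35 + (-√5 - 6*√5/5))² = (-35 - 11*√5/5)²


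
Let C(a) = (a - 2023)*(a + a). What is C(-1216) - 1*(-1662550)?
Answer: 9539798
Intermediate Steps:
C(a) = 2*a*(-2023 + a) (C(a) = (-2023 + a)*(2*a) = 2*a*(-2023 + a))
C(-1216) - 1*(-1662550) = 2*(-1216)*(-2023 - 1216) - 1*(-1662550) = 2*(-1216)*(-3239) + 1662550 = 7877248 + 1662550 = 9539798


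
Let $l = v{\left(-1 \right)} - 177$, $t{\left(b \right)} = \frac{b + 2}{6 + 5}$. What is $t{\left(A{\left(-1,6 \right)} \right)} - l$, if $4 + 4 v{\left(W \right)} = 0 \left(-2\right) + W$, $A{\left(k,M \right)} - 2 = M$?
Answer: $\frac{7883}{44} \approx 179.16$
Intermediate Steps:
$A{\left(k,M \right)} = 2 + M$
$v{\left(W \right)} = -1 + \frac{W}{4}$ ($v{\left(W \right)} = -1 + \frac{0 \left(-2\right) + W}{4} = -1 + \frac{0 + W}{4} = -1 + \frac{W}{4}$)
$t{\left(b \right)} = \frac{2}{11} + \frac{b}{11}$ ($t{\left(b \right)} = \frac{2 + b}{11} = \left(2 + b\right) \frac{1}{11} = \frac{2}{11} + \frac{b}{11}$)
$l = - \frac{713}{4}$ ($l = \left(-1 + \frac{1}{4} \left(-1\right)\right) - 177 = \left(-1 - \frac{1}{4}\right) - 177 = - \frac{5}{4} - 177 = - \frac{713}{4} \approx -178.25$)
$t{\left(A{\left(-1,6 \right)} \right)} - l = \left(\frac{2}{11} + \frac{2 + 6}{11}\right) - - \frac{713}{4} = \left(\frac{2}{11} + \frac{1}{11} \cdot 8\right) + \frac{713}{4} = \left(\frac{2}{11} + \frac{8}{11}\right) + \frac{713}{4} = \frac{10}{11} + \frac{713}{4} = \frac{7883}{44}$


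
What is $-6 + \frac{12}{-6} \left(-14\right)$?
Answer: $22$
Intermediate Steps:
$-6 + \frac{12}{-6} \left(-14\right) = -6 + 12 \left(- \frac{1}{6}\right) \left(-14\right) = -6 - -28 = -6 + 28 = 22$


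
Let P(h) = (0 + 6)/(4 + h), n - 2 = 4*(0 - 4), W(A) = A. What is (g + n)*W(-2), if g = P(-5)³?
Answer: 460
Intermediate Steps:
n = -14 (n = 2 + 4*(0 - 4) = 2 + 4*(-4) = 2 - 16 = -14)
P(h) = 6/(4 + h)
g = -216 (g = (6/(4 - 5))³ = (6/(-1))³ = (6*(-1))³ = (-6)³ = -216)
(g + n)*W(-2) = (-216 - 14)*(-2) = -230*(-2) = 460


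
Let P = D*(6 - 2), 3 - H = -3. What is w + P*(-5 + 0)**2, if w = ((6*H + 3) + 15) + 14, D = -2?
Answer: -132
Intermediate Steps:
H = 6 (H = 3 - 1*(-3) = 3 + 3 = 6)
P = -8 (P = -2*(6 - 2) = -2*4 = -8)
w = 68 (w = ((6*6 + 3) + 15) + 14 = ((36 + 3) + 15) + 14 = (39 + 15) + 14 = 54 + 14 = 68)
w + P*(-5 + 0)**2 = 68 - 8*(-5 + 0)**2 = 68 - 8*(-5)**2 = 68 - 8*25 = 68 - 200 = -132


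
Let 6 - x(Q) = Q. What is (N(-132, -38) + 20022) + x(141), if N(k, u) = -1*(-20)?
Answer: 19907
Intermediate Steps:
x(Q) = 6 - Q
N(k, u) = 20
(N(-132, -38) + 20022) + x(141) = (20 + 20022) + (6 - 1*141) = 20042 + (6 - 141) = 20042 - 135 = 19907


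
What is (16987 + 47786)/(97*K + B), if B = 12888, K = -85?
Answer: 64773/4643 ≈ 13.951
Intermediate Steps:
(16987 + 47786)/(97*K + B) = (16987 + 47786)/(97*(-85) + 12888) = 64773/(-8245 + 12888) = 64773/4643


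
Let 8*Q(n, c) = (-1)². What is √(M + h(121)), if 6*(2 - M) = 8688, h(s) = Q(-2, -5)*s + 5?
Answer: I*√22814/4 ≈ 37.761*I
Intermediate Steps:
Q(n, c) = ⅛ (Q(n, c) = (⅛)*(-1)² = (⅛)*1 = ⅛)
h(s) = 5 + s/8 (h(s) = s/8 + 5 = 5 + s/8)
M = -1446 (M = 2 - ⅙*8688 = 2 - 1448 = -1446)
√(M + h(121)) = √(-1446 + (5 + (⅛)*121)) = √(-1446 + (5 + 121/8)) = √(-1446 + 161/8) = √(-11407/8) = I*√22814/4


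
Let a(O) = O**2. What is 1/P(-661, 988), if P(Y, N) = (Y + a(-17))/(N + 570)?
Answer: -779/186 ≈ -4.1882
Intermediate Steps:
P(Y, N) = (289 + Y)/(570 + N) (P(Y, N) = (Y + (-17)**2)/(N + 570) = (Y + 289)/(570 + N) = (289 + Y)/(570 + N))
1/P(-661, 988) = 1/((289 - 661)/(570 + 988)) = 1/(-372/1558) = 1/((1/1558)*(-372)) = 1/(-186/779) = -779/186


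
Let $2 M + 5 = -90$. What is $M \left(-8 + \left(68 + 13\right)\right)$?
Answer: $- \frac{6935}{2} \approx -3467.5$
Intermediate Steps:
$M = - \frac{95}{2}$ ($M = - \frac{5}{2} + \frac{1}{2} \left(-90\right) = - \frac{5}{2} - 45 = - \frac{95}{2} \approx -47.5$)
$M \left(-8 + \left(68 + 13\right)\right) = - \frac{95 \left(-8 + \left(68 + 13\right)\right)}{2} = - \frac{95 \left(-8 + 81\right)}{2} = \left(- \frac{95}{2}\right) 73 = - \frac{6935}{2}$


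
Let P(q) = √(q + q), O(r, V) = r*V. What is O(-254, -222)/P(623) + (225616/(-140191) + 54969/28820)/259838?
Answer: 1203905959/1049824671851560 + 28194*√1246/623 ≈ 1597.5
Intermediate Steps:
O(r, V) = V*r
P(q) = √2*√q (P(q) = √(2*q) = √2*√q)
O(-254, -222)/P(623) + (225616/(-140191) + 54969/28820)/259838 = (-222*(-254))/((√2*√623)) + (225616/(-140191) + 54969/28820)/259838 = 56388/(√1246) + (225616*(-1/140191) + 54969*(1/28820))*(1/259838) = 56388*(√1246/1246) + (-225616/140191 + 54969/28820)*(1/259838) = 28194*√1246/623 + (1203905959/4040304620)*(1/259838) = 28194*√1246/623 + 1203905959/1049824671851560 = 1203905959/1049824671851560 + 28194*√1246/623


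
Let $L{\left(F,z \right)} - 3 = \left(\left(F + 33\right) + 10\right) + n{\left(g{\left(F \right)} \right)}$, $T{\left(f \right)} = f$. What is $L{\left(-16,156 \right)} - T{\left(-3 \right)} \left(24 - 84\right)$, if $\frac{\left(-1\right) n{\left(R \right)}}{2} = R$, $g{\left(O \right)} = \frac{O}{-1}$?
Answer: $-182$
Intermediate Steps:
$g{\left(O \right)} = - O$ ($g{\left(O \right)} = O \left(-1\right) = - O$)
$n{\left(R \right)} = - 2 R$
$L{\left(F,z \right)} = 46 + 3 F$ ($L{\left(F,z \right)} = 3 - \left(-43 - F + 2 \left(-1\right) F\right) = 3 + \left(\left(\left(33 + F\right) + 10\right) + 2 F\right) = 3 + \left(\left(43 + F\right) + 2 F\right) = 3 + \left(43 + 3 F\right) = 46 + 3 F$)
$L{\left(-16,156 \right)} - T{\left(-3 \right)} \left(24 - 84\right) = \left(46 + 3 \left(-16\right)\right) - - 3 \left(24 - 84\right) = \left(46 - 48\right) - \left(-3\right) \left(-60\right) = -2 - 180 = -182$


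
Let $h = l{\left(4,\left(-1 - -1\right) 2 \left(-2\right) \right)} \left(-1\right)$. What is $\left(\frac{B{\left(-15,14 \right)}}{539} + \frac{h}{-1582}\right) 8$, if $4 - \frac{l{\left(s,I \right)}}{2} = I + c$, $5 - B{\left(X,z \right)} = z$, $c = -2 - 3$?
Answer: $- \frac{2592}{60907} \approx -0.042557$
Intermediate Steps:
$c = -5$
$B{\left(X,z \right)} = 5 - z$
$l{\left(s,I \right)} = 18 - 2 I$ ($l{\left(s,I \right)} = 8 - 2 \left(I - 5\right) = 8 - 2 \left(-5 + I\right) = 8 - \left(-10 + 2 I\right) = 18 - 2 I$)
$h = -18$ ($h = \left(18 - 2 \left(-1 - -1\right) 2 \left(-2\right)\right) \left(-1\right) = \left(18 - 2 \left(-1 + 1\right) 2 \left(-2\right)\right) \left(-1\right) = \left(18 - 2 \cdot 0 \cdot 2 \left(-2\right)\right) \left(-1\right) = \left(18 - 2 \cdot 0 \left(-2\right)\right) \left(-1\right) = \left(18 - 0\right) \left(-1\right) = \left(18 + 0\right) \left(-1\right) = 18 \left(-1\right) = -18$)
$\left(\frac{B{\left(-15,14 \right)}}{539} + \frac{h}{-1582}\right) 8 = \left(\frac{5 - 14}{539} - \frac{18}{-1582}\right) 8 = \left(\left(5 - 14\right) \frac{1}{539} - - \frac{9}{791}\right) 8 = \left(\left(-9\right) \frac{1}{539} + \frac{9}{791}\right) 8 = \left(- \frac{9}{539} + \frac{9}{791}\right) 8 = \left(- \frac{324}{60907}\right) 8 = - \frac{2592}{60907}$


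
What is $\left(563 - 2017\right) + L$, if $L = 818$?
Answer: $-636$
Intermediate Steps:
$\left(563 - 2017\right) + L = \left(563 - 2017\right) + 818 = -1454 + 818 = -636$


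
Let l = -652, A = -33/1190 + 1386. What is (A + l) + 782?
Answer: 1804007/1190 ≈ 1516.0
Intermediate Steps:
A = 1649307/1190 (A = -33*1/1190 + 1386 = -33/1190 + 1386 = 1649307/1190 ≈ 1386.0)
(A + l) + 782 = (1649307/1190 - 652) + 782 = 873427/1190 + 782 = 1804007/1190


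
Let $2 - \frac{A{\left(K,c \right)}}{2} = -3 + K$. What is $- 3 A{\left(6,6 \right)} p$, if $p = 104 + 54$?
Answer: $948$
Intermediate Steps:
$A{\left(K,c \right)} = 10 - 2 K$ ($A{\left(K,c \right)} = 4 - 2 \left(-3 + K\right) = 4 - \left(-6 + 2 K\right) = 10 - 2 K$)
$p = 158$
$- 3 A{\left(6,6 \right)} p = - 3 \left(10 - 12\right) 158 = \left(-3\right) \left(-2\right) 158 = 6 \cdot 158 = 948$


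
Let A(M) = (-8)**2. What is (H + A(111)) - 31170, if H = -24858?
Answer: -55964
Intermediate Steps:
A(M) = 64
(H + A(111)) - 31170 = (-24858 + 64) - 31170 = -24794 - 31170 = -55964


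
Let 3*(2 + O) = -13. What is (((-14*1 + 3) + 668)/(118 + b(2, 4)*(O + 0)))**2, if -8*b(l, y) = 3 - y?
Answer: 248629824/7912969 ≈ 31.421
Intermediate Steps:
O = -19/3 (O = -2 + (1/3)*(-13) = -2 - 13/3 = -19/3 ≈ -6.3333)
b(l, y) = -3/8 + y/8 (b(l, y) = -(3 - y)/8 = -3/8 + y/8)
(((-14*1 + 3) + 668)/(118 + b(2, 4)*(O + 0)))**2 = (((-14*1 + 3) + 668)/(118 + (-3/8 + (1/8)*4)*(-19/3 + 0)))**2 = (((-14 + 3) + 668)/(118 + (-3/8 + 1/2)*(-19/3)))**2 = ((-11 + 668)/(118 + (1/8)*(-19/3)))**2 = (657/(118 - 19/24))**2 = (657/(2813/24))**2 = (657*(24/2813))**2 = (15768/2813)**2 = 248629824/7912969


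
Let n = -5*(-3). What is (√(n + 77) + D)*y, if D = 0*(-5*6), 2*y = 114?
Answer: 114*√23 ≈ 546.72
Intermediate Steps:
y = 57 (y = (½)*114 = 57)
n = 15
D = 0 (D = 0*(-30) = 0)
(√(n + 77) + D)*y = (√(15 + 77) + 0)*57 = (√92 + 0)*57 = (2*√23 + 0)*57 = (2*√23)*57 = 114*√23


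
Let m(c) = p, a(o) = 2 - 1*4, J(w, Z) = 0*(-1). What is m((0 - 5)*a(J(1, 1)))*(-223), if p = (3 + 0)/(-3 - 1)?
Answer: 669/4 ≈ 167.25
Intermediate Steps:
J(w, Z) = 0
a(o) = -2 (a(o) = 2 - 4 = -2)
p = -¾ (p = 3/(-4) = 3*(-¼) = -¾ ≈ -0.75000)
m(c) = -¾
m((0 - 5)*a(J(1, 1)))*(-223) = -¾*(-223) = 669/4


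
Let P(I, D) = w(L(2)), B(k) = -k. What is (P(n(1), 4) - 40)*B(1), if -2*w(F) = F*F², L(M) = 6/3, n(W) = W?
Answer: 44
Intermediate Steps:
L(M) = 2 (L(M) = 6*(⅓) = 2)
w(F) = -F³/2 (w(F) = -F*F²/2 = -F³/2)
P(I, D) = -4 (P(I, D) = -½*2³ = -½*8 = -4)
(P(n(1), 4) - 40)*B(1) = (-4 - 40)*(-1*1) = -44*(-1) = 44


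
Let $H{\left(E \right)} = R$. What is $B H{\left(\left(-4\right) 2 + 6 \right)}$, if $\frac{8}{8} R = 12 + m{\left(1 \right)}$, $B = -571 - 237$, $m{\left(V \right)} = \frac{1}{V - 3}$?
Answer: $-9292$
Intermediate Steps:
$m{\left(V \right)} = \frac{1}{-3 + V}$
$B = -808$ ($B = -571 - 237 = -808$)
$R = \frac{23}{2}$ ($R = 12 + \frac{1}{-3 + 1} = 12 + \frac{1}{-2} = 12 - \frac{1}{2} = \frac{23}{2} \approx 11.5$)
$H{\left(E \right)} = \frac{23}{2}$
$B H{\left(\left(-4\right) 2 + 6 \right)} = \left(-808\right) \frac{23}{2} = -9292$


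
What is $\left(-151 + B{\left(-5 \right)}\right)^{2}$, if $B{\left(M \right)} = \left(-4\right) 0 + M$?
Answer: $24336$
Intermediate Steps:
$B{\left(M \right)} = M$ ($B{\left(M \right)} = 0 + M = M$)
$\left(-151 + B{\left(-5 \right)}\right)^{2} = \left(-151 - 5\right)^{2} = \left(-156\right)^{2} = 24336$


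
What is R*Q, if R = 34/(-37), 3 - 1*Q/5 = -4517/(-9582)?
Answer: -2059465/177267 ≈ -11.618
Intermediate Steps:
Q = 121145/9582 (Q = 15 - (-22585)/(-9582) = 15 - (-22585)*(-1)/9582 = 15 - 5*4517/9582 = 15 - 22585/9582 = 121145/9582 ≈ 12.643)
R = -34/37 (R = 34*(-1/37) = -34/37 ≈ -0.91892)
R*Q = -34/37*121145/9582 = -2059465/177267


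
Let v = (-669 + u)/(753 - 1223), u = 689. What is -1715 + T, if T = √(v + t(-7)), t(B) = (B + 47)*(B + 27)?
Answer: -1715 + √1767106/47 ≈ -1686.7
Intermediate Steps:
t(B) = (27 + B)*(47 + B) (t(B) = (47 + B)*(27 + B) = (27 + B)*(47 + B))
v = -2/47 (v = (-669 + 689)/(753 - 1223) = 20/(-470) = 20*(-1/470) = -2/47 ≈ -0.042553)
T = √1767106/47 (T = √(-2/47 + (1269 + (-7)² + 74*(-7))) = √(-2/47 + (1269 + 49 - 518)) = √(-2/47 + 800) = √(37598/47) = √1767106/47 ≈ 28.284)
-1715 + T = -1715 + √1767106/47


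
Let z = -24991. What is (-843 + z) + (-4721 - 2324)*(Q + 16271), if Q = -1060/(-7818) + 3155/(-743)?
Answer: -332918464717498/2904387 ≈ -1.1463e+8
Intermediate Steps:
Q = -11939105/2904387 (Q = -1060*(-1/7818) + 3155*(-1/743) = 530/3909 - 3155/743 = -11939105/2904387 ≈ -4.1107)
(-843 + z) + (-4721 - 2324)*(Q + 16271) = (-843 - 24991) + (-4721 - 2324)*(-11939105/2904387 + 16271) = -25834 - 7045*47245341772/2904387 = -25834 - 332843432783740/2904387 = -332918464717498/2904387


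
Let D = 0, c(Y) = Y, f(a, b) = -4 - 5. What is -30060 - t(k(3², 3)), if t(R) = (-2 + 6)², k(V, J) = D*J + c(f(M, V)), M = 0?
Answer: -30076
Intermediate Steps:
f(a, b) = -9
k(V, J) = -9 (k(V, J) = 0*J - 9 = 0 - 9 = -9)
t(R) = 16 (t(R) = 4² = 16)
-30060 - t(k(3², 3)) = -30060 - 1*16 = -30060 - 16 = -30076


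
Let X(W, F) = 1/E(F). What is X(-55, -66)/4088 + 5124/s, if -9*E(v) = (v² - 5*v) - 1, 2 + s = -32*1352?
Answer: -16356112019/138107091080 ≈ -0.11843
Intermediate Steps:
s = -43266 (s = -2 - 32*1352 = -2 - 43264 = -43266)
E(v) = ⅑ - v²/9 + 5*v/9 (E(v) = -((v² - 5*v) - 1)/9 = -(-1 + v² - 5*v)/9 = ⅑ - v²/9 + 5*v/9)
X(W, F) = 1/(⅑ - F²/9 + 5*F/9)
X(-55, -66)/4088 + 5124/s = (9/(1 - 1*(-66)² + 5*(-66)))/4088 + 5124/(-43266) = (9/(1 - 1*4356 - 330))*(1/4088) + 5124*(-1/43266) = (9/(1 - 4356 - 330))*(1/4088) - 854/7211 = (9/(-4685))*(1/4088) - 854/7211 = (9*(-1/4685))*(1/4088) - 854/7211 = -9/4685*1/4088 - 854/7211 = -9/19152280 - 854/7211 = -16356112019/138107091080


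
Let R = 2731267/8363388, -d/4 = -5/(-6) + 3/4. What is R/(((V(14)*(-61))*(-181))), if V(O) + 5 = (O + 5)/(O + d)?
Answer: -5710831/486884516424 ≈ -1.1729e-5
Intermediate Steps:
d = -19/3 (d = -4*(-5/(-6) + 3/4) = -4*(-5*(-1/6) + 3*(1/4)) = -4*(5/6 + 3/4) = -4*19/12 = -19/3 ≈ -6.3333)
R = 248297/760308 (R = 2731267*(1/8363388) = 248297/760308 ≈ 0.32657)
V(O) = -5 + (5 + O)/(-19/3 + O) (V(O) = -5 + (O + 5)/(O - 19/3) = -5 + (5 + O)/(-19/3 + O))
R/(((V(14)*(-61))*(-181))) = 248297/(760308*((((2*(55 - 6*14)/(-19 + 3*14))*(-61))*(-181)))) = 248297/(760308*((((2*(55 - 84)/(-19 + 42))*(-61))*(-181)))) = 248297/(760308*((((2*(-29)/23)*(-61))*(-181)))) = 248297/(760308*((((2*(1/23)*(-29))*(-61))*(-181)))) = 248297/(760308*((-58/23*(-61)*(-181)))) = 248297/(760308*(((3538/23)*(-181)))) = 248297/(760308*(-640378/23)) = (248297/760308)*(-23/640378) = -5710831/486884516424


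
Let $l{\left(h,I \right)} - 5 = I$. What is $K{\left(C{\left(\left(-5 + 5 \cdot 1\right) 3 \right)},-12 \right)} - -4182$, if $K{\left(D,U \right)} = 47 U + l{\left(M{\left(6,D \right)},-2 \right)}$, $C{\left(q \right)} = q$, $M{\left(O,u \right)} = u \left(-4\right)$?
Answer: $3621$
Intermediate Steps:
$M{\left(O,u \right)} = - 4 u$
$l{\left(h,I \right)} = 5 + I$
$K{\left(D,U \right)} = 3 + 47 U$ ($K{\left(D,U \right)} = 47 U + \left(5 - 2\right) = 47 U + 3 = 3 + 47 U$)
$K{\left(C{\left(\left(-5 + 5 \cdot 1\right) 3 \right)},-12 \right)} - -4182 = \left(3 + 47 \left(-12\right)\right) - -4182 = \left(3 - 564\right) + 4182 = -561 + 4182 = 3621$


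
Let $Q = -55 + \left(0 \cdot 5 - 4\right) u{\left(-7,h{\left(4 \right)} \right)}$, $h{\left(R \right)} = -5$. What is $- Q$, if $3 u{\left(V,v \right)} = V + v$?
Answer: $39$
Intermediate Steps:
$u{\left(V,v \right)} = \frac{V}{3} + \frac{v}{3}$ ($u{\left(V,v \right)} = \frac{V + v}{3} = \frac{V}{3} + \frac{v}{3}$)
$Q = -39$ ($Q = -55 + \left(0 \cdot 5 - 4\right) \left(\frac{1}{3} \left(-7\right) + \frac{1}{3} \left(-5\right)\right) = -55 + \left(0 - 4\right) \left(- \frac{7}{3} - \frac{5}{3}\right) = -55 - -16 = -55 + 16 = -39$)
$- Q = \left(-1\right) \left(-39\right) = 39$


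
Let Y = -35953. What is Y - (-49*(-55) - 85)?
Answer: -38563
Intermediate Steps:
Y - (-49*(-55) - 85) = -35953 - (-49*(-55) - 85) = -35953 - (2695 - 85) = -35953 - 1*2610 = -35953 - 2610 = -38563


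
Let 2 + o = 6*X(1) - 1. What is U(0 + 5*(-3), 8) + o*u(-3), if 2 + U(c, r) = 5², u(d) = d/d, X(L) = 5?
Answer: 50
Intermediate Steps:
u(d) = 1
U(c, r) = 23 (U(c, r) = -2 + 5² = -2 + 25 = 23)
o = 27 (o = -2 + (6*5 - 1) = -2 + (30 - 1) = -2 + 29 = 27)
U(0 + 5*(-3), 8) + o*u(-3) = 23 + 27*1 = 23 + 27 = 50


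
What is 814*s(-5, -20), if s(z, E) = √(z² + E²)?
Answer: 4070*√17 ≈ 16781.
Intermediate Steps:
s(z, E) = √(E² + z²)
814*s(-5, -20) = 814*√((-20)² + (-5)²) = 814*√(400 + 25) = 814*√425 = 814*(5*√17) = 4070*√17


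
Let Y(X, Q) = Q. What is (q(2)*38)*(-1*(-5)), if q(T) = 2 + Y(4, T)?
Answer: 760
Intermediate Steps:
q(T) = 2 + T
(q(2)*38)*(-1*(-5)) = ((2 + 2)*38)*(-1*(-5)) = (4*38)*5 = 152*5 = 760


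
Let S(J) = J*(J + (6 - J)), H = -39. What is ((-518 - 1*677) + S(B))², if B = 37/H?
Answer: 243640881/169 ≈ 1.4417e+6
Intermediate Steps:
B = -37/39 (B = 37/(-39) = 37*(-1/39) = -37/39 ≈ -0.94872)
S(J) = 6*J (S(J) = J*6 = 6*J)
((-518 - 1*677) + S(B))² = ((-518 - 1*677) + 6*(-37/39))² = ((-518 - 677) - 74/13)² = (-1195 - 74/13)² = (-15609/13)² = 243640881/169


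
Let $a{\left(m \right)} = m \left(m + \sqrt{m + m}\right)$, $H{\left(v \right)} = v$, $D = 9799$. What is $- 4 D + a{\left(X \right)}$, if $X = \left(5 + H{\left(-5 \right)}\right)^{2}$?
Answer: $-39196$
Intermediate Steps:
$X = 0$ ($X = \left(5 - 5\right)^{2} = 0^{2} = 0$)
$a{\left(m \right)} = m \left(m + \sqrt{2} \sqrt{m}\right)$ ($a{\left(m \right)} = m \left(m + \sqrt{2 m}\right) = m \left(m + \sqrt{2} \sqrt{m}\right)$)
$- 4 D + a{\left(X \right)} = \left(-4\right) 9799 + \left(0^{2} + \sqrt{2} \cdot 0^{\frac{3}{2}}\right) = -39196 + \left(0 + \sqrt{2} \cdot 0\right) = -39196 + \left(0 + 0\right) = -39196 + 0 = -39196$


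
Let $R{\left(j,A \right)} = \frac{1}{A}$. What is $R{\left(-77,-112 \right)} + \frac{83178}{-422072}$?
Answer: $- \frac{173893}{844144} \approx -0.206$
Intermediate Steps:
$R{\left(-77,-112 \right)} + \frac{83178}{-422072} = \frac{1}{-112} + \frac{83178}{-422072} = - \frac{1}{112} + 83178 \left(- \frac{1}{422072}\right) = - \frac{1}{112} - \frac{41589}{211036} = - \frac{173893}{844144}$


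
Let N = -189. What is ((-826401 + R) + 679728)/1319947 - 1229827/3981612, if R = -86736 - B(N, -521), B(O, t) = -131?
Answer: -2552128943305/5255516814564 ≈ -0.48561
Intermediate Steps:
R = -86605 (R = -86736 - 1*(-131) = -86736 + 131 = -86605)
((-826401 + R) + 679728)/1319947 - 1229827/3981612 = ((-826401 - 86605) + 679728)/1319947 - 1229827/3981612 = (-913006 + 679728)*(1/1319947) - 1229827*1/3981612 = -233278*1/1319947 - 1229827/3981612 = -233278/1319947 - 1229827/3981612 = -2552128943305/5255516814564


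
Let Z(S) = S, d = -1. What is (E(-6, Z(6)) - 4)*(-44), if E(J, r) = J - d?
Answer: 396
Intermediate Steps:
E(J, r) = 1 + J (E(J, r) = J - 1*(-1) = J + 1 = 1 + J)
(E(-6, Z(6)) - 4)*(-44) = ((1 - 6) - 4)*(-44) = (-5 - 4)*(-44) = -9*(-44) = 396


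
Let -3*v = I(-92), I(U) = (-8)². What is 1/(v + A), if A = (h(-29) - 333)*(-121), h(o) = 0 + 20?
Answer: 3/113555 ≈ 2.6419e-5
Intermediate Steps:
h(o) = 20
I(U) = 64
v = -64/3 (v = -⅓*64 = -64/3 ≈ -21.333)
A = 37873 (A = (20 - 333)*(-121) = -313*(-121) = 37873)
1/(v + A) = 1/(-64/3 + 37873) = 1/(113555/3) = 3/113555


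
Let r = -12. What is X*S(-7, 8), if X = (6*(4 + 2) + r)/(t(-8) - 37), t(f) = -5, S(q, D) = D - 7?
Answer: -4/7 ≈ -0.57143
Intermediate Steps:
S(q, D) = -7 + D
X = -4/7 (X = (6*(4 + 2) - 12)/(-5 - 37) = (6*6 - 12)/(-42) = (36 - 12)*(-1/42) = 24*(-1/42) = -4/7 ≈ -0.57143)
X*S(-7, 8) = -4*(-7 + 8)/7 = -4/7*1 = -4/7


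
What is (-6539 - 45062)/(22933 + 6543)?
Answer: -51601/29476 ≈ -1.7506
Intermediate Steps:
(-6539 - 45062)/(22933 + 6543) = -51601/29476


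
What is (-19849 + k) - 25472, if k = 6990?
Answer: -38331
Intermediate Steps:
(-19849 + k) - 25472 = (-19849 + 6990) - 25472 = -12859 - 25472 = -38331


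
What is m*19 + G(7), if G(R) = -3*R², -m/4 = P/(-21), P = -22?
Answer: -4759/21 ≈ -226.62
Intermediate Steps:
m = -88/21 (m = -(-88)/(-21) = -(-88)*(-1)/21 = -4*22/21 = -88/21 ≈ -4.1905)
m*19 + G(7) = -88/21*19 - 3*7² = -1672/21 - 3*49 = -1672/21 - 147 = -4759/21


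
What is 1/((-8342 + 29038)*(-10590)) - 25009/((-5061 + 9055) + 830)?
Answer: -228384939191/44053298640 ≈ -5.1843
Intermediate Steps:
1/((-8342 + 29038)*(-10590)) - 25009/((-5061 + 9055) + 830) = -1/10590/20696 - 25009/(3994 + 830) = (1/20696)*(-1/10590) - 25009/4824 = -1/219170640 - 25009*1/4824 = -1/219170640 - 25009/4824 = -228384939191/44053298640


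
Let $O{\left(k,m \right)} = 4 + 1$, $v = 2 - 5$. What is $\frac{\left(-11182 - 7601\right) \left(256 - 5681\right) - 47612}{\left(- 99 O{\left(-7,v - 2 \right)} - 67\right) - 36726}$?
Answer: $- \frac{101850163}{37288} \approx -2731.4$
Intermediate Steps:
$v = -3$
$O{\left(k,m \right)} = 5$
$\frac{\left(-11182 - 7601\right) \left(256 - 5681\right) - 47612}{\left(- 99 O{\left(-7,v - 2 \right)} - 67\right) - 36726} = \frac{\left(-11182 - 7601\right) \left(256 - 5681\right) - 47612}{\left(\left(-99\right) 5 - 67\right) - 36726} = \frac{\left(-18783\right) \left(-5425\right) - 47612}{\left(-495 - 67\right) - 36726} = \frac{101897775 - 47612}{-562 - 36726} = \frac{101850163}{-37288} = 101850163 \left(- \frac{1}{37288}\right) = - \frac{101850163}{37288}$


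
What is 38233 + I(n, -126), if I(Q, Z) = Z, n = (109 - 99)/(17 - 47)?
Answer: 38107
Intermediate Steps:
n = -1/3 (n = 10/(-30) = 10*(-1/30) = -1/3 ≈ -0.33333)
38233 + I(n, -126) = 38233 - 126 = 38107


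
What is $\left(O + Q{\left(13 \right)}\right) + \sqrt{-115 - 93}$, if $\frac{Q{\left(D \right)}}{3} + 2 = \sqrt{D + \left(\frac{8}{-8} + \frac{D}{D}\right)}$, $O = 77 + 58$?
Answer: $129 + \sqrt{13} \left(3 + 4 i\right) \approx 139.82 + 14.422 i$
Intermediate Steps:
$O = 135$
$Q{\left(D \right)} = -6 + 3 \sqrt{D}$ ($Q{\left(D \right)} = -6 + 3 \sqrt{D + \left(\frac{8}{-8} + \frac{D}{D}\right)} = -6 + 3 \sqrt{D + \left(8 \left(- \frac{1}{8}\right) + 1\right)} = -6 + 3 \sqrt{D + \left(-1 + 1\right)} = -6 + 3 \sqrt{D + 0} = -6 + 3 \sqrt{D}$)
$\left(O + Q{\left(13 \right)}\right) + \sqrt{-115 - 93} = \left(135 - \left(6 - 3 \sqrt{13}\right)\right) + \sqrt{-115 - 93} = \left(129 + 3 \sqrt{13}\right) + \sqrt{-208} = \left(129 + 3 \sqrt{13}\right) + 4 i \sqrt{13} = 129 + 3 \sqrt{13} + 4 i \sqrt{13}$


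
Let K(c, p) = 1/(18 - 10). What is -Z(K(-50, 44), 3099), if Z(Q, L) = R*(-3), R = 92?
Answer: 276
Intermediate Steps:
K(c, p) = 1/8
Z(Q, L) = -276 (Z(Q, L) = 92*(-3) = -276)
-Z(K(-50, 44), 3099) = -1*(-276) = 276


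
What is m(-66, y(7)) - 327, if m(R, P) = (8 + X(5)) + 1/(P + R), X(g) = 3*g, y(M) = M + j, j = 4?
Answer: -16721/55 ≈ -304.02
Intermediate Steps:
y(M) = 4 + M (y(M) = M + 4 = 4 + M)
m(R, P) = 23 + 1/(P + R) (m(R, P) = (8 + 3*5) + 1/(P + R) = (8 + 15) + 1/(P + R) = 23 + 1/(P + R))
m(-66, y(7)) - 327 = (1 + 23*(4 + 7) + 23*(-66))/((4 + 7) - 66) - 327 = (1 + 23*11 - 1518)/(11 - 66) - 327 = (1 + 253 - 1518)/(-55) - 327 = -1/55*(-1264) - 327 = 1264/55 - 327 = -16721/55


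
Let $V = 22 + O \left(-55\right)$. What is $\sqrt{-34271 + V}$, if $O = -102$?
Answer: $i \sqrt{28639} \approx 169.23 i$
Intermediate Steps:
$V = 5632$ ($V = 22 - -5610 = 22 + 5610 = 5632$)
$\sqrt{-34271 + V} = \sqrt{-34271 + 5632} = \sqrt{-28639} = i \sqrt{28639}$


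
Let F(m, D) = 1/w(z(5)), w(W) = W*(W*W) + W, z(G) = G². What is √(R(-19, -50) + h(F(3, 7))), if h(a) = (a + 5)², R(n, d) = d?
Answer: I*√6122905999/15650 ≈ 4.9999*I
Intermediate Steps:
w(W) = W + W³ (w(W) = W*W² + W = W³ + W = W + W³)
F(m, D) = 1/15650 (F(m, D) = 1/(5² + (5²)³) = 1/(25 + 25³) = 1/(25 + 15625) = 1/15650)
h(a) = (5 + a)²
√(R(-19, -50) + h(F(3, 7))) = √(-50 + (5 + 1/15650)²) = √(-50 + (78251/15650)²) = √(-50 + 6123219001/244922500) = √(-6122905999/244922500) = I*√6122905999/15650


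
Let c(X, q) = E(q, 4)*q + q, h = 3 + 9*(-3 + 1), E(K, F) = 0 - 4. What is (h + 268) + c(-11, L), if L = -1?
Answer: 256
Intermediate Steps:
E(K, F) = -4
h = -15 (h = 3 + 9*(-2) = 3 - 18 = -15)
c(X, q) = -3*q (c(X, q) = -4*q + q = -3*q)
(h + 268) + c(-11, L) = (-15 + 268) - 3*(-1) = 253 + 3 = 256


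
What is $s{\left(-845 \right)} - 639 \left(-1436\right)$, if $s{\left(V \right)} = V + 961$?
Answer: $917720$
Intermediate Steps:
$s{\left(V \right)} = 961 + V$
$s{\left(-845 \right)} - 639 \left(-1436\right) = \left(961 - 845\right) - 639 \left(-1436\right) = 116 - -917604 = 116 + 917604 = 917720$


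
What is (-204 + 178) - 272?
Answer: -298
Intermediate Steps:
(-204 + 178) - 272 = -26 - 272 = -298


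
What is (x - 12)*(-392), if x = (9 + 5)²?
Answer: -72128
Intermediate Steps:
x = 196 (x = 14² = 196)
(x - 12)*(-392) = (196 - 12)*(-392) = 184*(-392) = -72128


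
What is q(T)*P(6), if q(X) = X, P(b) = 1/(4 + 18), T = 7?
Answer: 7/22 ≈ 0.31818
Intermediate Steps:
P(b) = 1/22
q(T)*P(6) = 7*(1/22) = 7/22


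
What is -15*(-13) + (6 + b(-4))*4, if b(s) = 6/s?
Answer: 213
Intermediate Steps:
-15*(-13) + (6 + b(-4))*4 = -15*(-13) + (6 + 6/(-4))*4 = 195 + (6 + 6*(-¼))*4 = 195 + (6 - 3/2)*4 = 195 + (9/2)*4 = 195 + 18 = 213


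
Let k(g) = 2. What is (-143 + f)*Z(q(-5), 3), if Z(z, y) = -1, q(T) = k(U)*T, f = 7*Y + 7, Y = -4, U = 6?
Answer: 164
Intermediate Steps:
f = -21 (f = 7*(-4) + 7 = -28 + 7 = -21)
q(T) = 2*T
(-143 + f)*Z(q(-5), 3) = (-143 - 21)*(-1) = -164*(-1) = 164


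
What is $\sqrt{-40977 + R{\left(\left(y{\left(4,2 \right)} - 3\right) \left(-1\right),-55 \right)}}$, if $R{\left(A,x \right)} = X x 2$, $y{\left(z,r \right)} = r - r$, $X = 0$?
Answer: $3 i \sqrt{4553} \approx 202.43 i$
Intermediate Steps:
$y{\left(z,r \right)} = 0$
$R{\left(A,x \right)} = 0$ ($R{\left(A,x \right)} = 0 x 2 = 0 \cdot 2 = 0$)
$\sqrt{-40977 + R{\left(\left(y{\left(4,2 \right)} - 3\right) \left(-1\right),-55 \right)}} = \sqrt{-40977 + 0} = \sqrt{-40977} = 3 i \sqrt{4553}$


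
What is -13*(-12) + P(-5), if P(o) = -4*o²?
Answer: 56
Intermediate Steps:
-13*(-12) + P(-5) = -13*(-12) - 4*(-5)² = 156 - 4*25 = 156 - 100 = 56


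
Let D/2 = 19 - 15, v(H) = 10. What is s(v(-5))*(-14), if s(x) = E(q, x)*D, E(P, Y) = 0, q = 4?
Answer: 0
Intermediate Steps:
D = 8 (D = 2*(19 - 15) = 2*4 = 8)
s(x) = 0 (s(x) = 0*8 = 0)
s(v(-5))*(-14) = 0*(-14) = 0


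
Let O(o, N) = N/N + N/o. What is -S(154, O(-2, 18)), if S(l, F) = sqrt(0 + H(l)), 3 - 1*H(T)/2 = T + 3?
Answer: -2*I*sqrt(77) ≈ -17.55*I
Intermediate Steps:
H(T) = -2*T (H(T) = 6 - 2*(T + 3) = 6 - 2*(3 + T) = 6 + (-6 - 2*T) = -2*T)
O(o, N) = 1 + N/o
S(l, F) = sqrt(2)*sqrt(-l) (S(l, F) = sqrt(0 - 2*l) = sqrt(-2*l) = sqrt(2)*sqrt(-l))
-S(154, O(-2, 18)) = -sqrt(2)*sqrt(-1*154) = -sqrt(2)*sqrt(-154) = -sqrt(2)*I*sqrt(154) = -2*I*sqrt(77)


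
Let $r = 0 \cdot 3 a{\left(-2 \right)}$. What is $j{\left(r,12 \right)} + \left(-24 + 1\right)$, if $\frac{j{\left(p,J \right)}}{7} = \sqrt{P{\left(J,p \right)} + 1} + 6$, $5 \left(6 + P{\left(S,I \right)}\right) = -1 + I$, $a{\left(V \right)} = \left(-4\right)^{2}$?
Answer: $19 + \frac{7 i \sqrt{130}}{5} \approx 19.0 + 15.962 i$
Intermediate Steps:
$a{\left(V \right)} = 16$
$r = 0$ ($r = 0 \cdot 3 \cdot 16 = 0 \cdot 16 = 0$)
$P{\left(S,I \right)} = - \frac{31}{5} + \frac{I}{5}$ ($P{\left(S,I \right)} = -6 + \frac{-1 + I}{5} = -6 + \left(- \frac{1}{5} + \frac{I}{5}\right) = - \frac{31}{5} + \frac{I}{5}$)
$j{\left(p,J \right)} = 42 + 7 \sqrt{- \frac{26}{5} + \frac{p}{5}}$ ($j{\left(p,J \right)} = 7 \left(\sqrt{\left(- \frac{31}{5} + \frac{p}{5}\right) + 1} + 6\right) = 7 \left(\sqrt{- \frac{26}{5} + \frac{p}{5}} + 6\right) = 7 \left(6 + \sqrt{- \frac{26}{5} + \frac{p}{5}}\right) = 42 + 7 \sqrt{- \frac{26}{5} + \frac{p}{5}}$)
$j{\left(r,12 \right)} + \left(-24 + 1\right) = \left(42 + \frac{7 \sqrt{-130 + 5 \cdot 0}}{5}\right) + \left(-24 + 1\right) = \left(42 + \frac{7 \sqrt{-130 + 0}}{5}\right) - 23 = \left(42 + \frac{7 \sqrt{-130}}{5}\right) - 23 = \left(42 + \frac{7 i \sqrt{130}}{5}\right) - 23 = 19 + \frac{7 i \sqrt{130}}{5}$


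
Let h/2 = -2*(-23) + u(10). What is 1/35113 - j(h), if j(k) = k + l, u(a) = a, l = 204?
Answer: -11095707/35113 ≈ -316.00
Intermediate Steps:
h = 112 (h = 2*(-2*(-23) + 10) = 2*(46 + 10) = 2*56 = 112)
j(k) = 204 + k (j(k) = k + 204 = 204 + k)
1/35113 - j(h) = 1/35113 - (204 + 112) = 1/35113 - 1*316 = 1/35113 - 316 = -11095707/35113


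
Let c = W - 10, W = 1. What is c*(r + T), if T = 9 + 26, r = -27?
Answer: -72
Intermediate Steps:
T = 35
c = -9 (c = 1 - 10 = -9)
c*(r + T) = -9*(-27 + 35) = -9*8 = -72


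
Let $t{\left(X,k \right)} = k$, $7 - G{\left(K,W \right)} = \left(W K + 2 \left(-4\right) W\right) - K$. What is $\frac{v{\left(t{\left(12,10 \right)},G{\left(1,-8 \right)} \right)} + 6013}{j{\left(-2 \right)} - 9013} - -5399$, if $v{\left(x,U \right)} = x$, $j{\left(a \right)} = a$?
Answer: $\frac{48665962}{9015} \approx 5398.3$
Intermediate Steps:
$G{\left(K,W \right)} = 7 + K + 8 W - K W$ ($G{\left(K,W \right)} = 7 - \left(\left(W K + 2 \left(-4\right) W\right) - K\right) = 7 - \left(\left(K W - 8 W\right) - K\right) = 7 - \left(\left(- 8 W + K W\right) - K\right) = 7 - \left(- K - 8 W + K W\right) = 7 + \left(K + 8 W - K W\right) = 7 + K + 8 W - K W$)
$\frac{v{\left(t{\left(12,10 \right)},G{\left(1,-8 \right)} \right)} + 6013}{j{\left(-2 \right)} - 9013} - -5399 = \frac{10 + 6013}{-2 - 9013} - -5399 = \frac{6023}{-9015} + 5399 = 6023 \left(- \frac{1}{9015}\right) + 5399 = - \frac{6023}{9015} + 5399 = \frac{48665962}{9015}$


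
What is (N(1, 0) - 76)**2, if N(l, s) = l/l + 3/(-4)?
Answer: 91809/16 ≈ 5738.1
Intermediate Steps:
N(l, s) = 1/4 (N(l, s) = 1 + 3*(-1/4) = 1 - 3/4 = 1/4)
(N(1, 0) - 76)**2 = (1/4 - 76)**2 = (-303/4)**2 = 91809/16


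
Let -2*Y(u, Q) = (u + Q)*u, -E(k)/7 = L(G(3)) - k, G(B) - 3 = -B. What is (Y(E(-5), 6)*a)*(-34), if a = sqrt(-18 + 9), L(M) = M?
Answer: 51765*I ≈ 51765.0*I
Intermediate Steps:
G(B) = 3 - B
E(k) = 7*k (E(k) = -7*((3 - 1*3) - k) = -7*((3 - 3) - k) = -7*(0 - k) = -(-7)*k = 7*k)
Y(u, Q) = -u*(Q + u)/2 (Y(u, Q) = -(u + Q)*u/2 = -(Q + u)*u/2 = -u*(Q + u)/2)
a = 3*I (a = sqrt(-9) = 3*I ≈ 3.0*I)
(Y(E(-5), 6)*a)*(-34) = ((-7*(-5)*(6 + 7*(-5))/2)*(3*I))*(-34) = ((-1/2*(-35)*(6 - 35))*(3*I))*(-34) = ((-1/2*(-35)*(-29))*(3*I))*(-34) = -3045*I/2*(-34) = 51765*I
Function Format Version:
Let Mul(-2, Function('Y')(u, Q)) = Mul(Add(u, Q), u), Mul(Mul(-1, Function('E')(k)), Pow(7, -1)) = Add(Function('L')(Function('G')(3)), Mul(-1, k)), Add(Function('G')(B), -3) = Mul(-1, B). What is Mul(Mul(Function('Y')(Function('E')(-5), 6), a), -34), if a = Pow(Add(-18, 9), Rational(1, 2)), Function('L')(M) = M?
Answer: Mul(51765, I) ≈ Mul(51765., I)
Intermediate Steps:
Function('G')(B) = Add(3, Mul(-1, B))
Function('E')(k) = Mul(7, k) (Function('E')(k) = Mul(-7, Add(Add(3, Mul(-1, 3)), Mul(-1, k))) = Mul(-7, Add(Add(3, -3), Mul(-1, k))) = Mul(-7, Add(0, Mul(-1, k))) = Mul(-7, Mul(-1, k)) = Mul(7, k))
Function('Y')(u, Q) = Mul(Rational(-1, 2), u, Add(Q, u)) (Function('Y')(u, Q) = Mul(Rational(-1, 2), Mul(Add(u, Q), u)) = Mul(Rational(-1, 2), Mul(Add(Q, u), u)) = Mul(Rational(-1, 2), Mul(u, Add(Q, u))) = Mul(Rational(-1, 2), u, Add(Q, u)))
a = Mul(3, I) (a = Pow(-9, Rational(1, 2)) = Mul(3, I) ≈ Mul(3.0000, I))
Mul(Mul(Function('Y')(Function('E')(-5), 6), a), -34) = Mul(Mul(Mul(Rational(-1, 2), Mul(7, -5), Add(6, Mul(7, -5))), Mul(3, I)), -34) = Mul(Mul(Mul(Rational(-1, 2), -35, Add(6, -35)), Mul(3, I)), -34) = Mul(Mul(Mul(Rational(-1, 2), -35, -29), Mul(3, I)), -34) = Mul(Mul(Rational(-1015, 2), Mul(3, I)), -34) = Mul(Mul(Rational(-3045, 2), I), -34) = Mul(51765, I)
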